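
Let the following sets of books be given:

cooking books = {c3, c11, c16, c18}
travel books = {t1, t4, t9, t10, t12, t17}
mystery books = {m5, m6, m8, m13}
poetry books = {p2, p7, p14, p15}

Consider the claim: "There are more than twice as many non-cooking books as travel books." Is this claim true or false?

There are 14 non-cooking books.
There are 6 travel books.
The claim requires 14 > 2 × 6 = 12, which holds.

True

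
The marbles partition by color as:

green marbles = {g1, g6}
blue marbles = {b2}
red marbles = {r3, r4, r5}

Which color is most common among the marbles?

red

Counts by color: red 3, green 2, blue 1.
The maximum is 3, held uniquely by red.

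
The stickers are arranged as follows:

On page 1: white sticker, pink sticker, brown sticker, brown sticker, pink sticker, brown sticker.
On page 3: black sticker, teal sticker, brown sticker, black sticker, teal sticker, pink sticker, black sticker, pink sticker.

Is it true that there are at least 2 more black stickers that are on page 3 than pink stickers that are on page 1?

There are 3 black stickers on page 3.
There are 2 pink stickers on page 1.
The claim requires 3 − 2 = 1 ≥ 2, which does not hold.

False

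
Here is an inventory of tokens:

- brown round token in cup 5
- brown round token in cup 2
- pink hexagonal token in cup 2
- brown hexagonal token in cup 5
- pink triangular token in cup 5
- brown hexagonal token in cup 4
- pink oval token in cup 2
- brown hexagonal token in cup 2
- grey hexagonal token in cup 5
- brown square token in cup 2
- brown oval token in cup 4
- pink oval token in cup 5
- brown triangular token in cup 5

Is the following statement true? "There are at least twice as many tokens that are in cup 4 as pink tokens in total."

False

tokens in cup 4: 2.
pink tokens: 4.
The claim requires 2 ≥ 2 × 4 = 8, which does not hold.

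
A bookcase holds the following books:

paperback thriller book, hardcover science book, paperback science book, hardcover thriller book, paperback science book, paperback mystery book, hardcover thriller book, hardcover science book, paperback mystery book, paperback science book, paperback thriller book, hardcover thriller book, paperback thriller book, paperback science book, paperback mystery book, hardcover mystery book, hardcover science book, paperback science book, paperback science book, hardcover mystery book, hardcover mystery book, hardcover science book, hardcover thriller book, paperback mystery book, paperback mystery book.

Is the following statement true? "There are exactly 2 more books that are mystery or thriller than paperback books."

False

books that are mystery or thriller: 15.
paperback books: 14.
The claim requires 15 − 14 (= 1) to equal 2, which does not hold.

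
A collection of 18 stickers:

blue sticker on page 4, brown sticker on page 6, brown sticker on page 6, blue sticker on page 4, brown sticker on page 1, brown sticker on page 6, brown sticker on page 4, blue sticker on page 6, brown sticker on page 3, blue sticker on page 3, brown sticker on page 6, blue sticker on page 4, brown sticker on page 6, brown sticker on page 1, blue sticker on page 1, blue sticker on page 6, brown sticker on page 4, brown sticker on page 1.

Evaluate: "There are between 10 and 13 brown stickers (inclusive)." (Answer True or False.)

|brown stickers| = 11.
The claim requires 10 ≤ 11 ≤ 13, which holds.

True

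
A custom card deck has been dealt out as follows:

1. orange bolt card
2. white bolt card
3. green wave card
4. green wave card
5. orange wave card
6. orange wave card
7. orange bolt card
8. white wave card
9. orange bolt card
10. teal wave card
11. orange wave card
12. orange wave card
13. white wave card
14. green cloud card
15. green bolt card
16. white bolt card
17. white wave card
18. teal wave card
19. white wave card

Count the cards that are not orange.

Total cards: 19; with the excluded value: 7; remaining 19 − 7 = 12.

12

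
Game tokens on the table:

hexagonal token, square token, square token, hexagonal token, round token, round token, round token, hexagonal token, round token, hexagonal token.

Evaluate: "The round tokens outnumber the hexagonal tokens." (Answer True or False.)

False

round tokens: 4.
hexagonal tokens: 4.
The claim requires 4 > 4, which does not hold.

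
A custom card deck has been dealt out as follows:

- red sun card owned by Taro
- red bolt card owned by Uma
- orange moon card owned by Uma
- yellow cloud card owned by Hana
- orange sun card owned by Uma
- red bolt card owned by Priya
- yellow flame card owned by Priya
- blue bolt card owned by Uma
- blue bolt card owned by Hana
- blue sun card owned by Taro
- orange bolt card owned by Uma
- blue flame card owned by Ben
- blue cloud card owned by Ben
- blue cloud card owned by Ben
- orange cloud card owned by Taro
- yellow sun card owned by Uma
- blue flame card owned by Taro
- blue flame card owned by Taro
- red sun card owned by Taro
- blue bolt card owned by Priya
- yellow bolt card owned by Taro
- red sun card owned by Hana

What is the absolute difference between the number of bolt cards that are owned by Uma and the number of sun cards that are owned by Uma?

bolt cards owned by Uma: 3. sun cards owned by Uma: 2.
|3 − 2| = 3 − 2 = 1.

1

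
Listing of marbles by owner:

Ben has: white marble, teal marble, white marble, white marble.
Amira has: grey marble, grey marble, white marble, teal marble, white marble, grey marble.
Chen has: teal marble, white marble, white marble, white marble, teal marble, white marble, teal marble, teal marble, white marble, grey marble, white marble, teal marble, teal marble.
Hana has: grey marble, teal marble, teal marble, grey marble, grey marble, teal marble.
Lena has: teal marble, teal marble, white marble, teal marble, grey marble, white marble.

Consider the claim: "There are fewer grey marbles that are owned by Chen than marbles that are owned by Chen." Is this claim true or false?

Count of grey marbles owned by Chen: 1.
Count of marbles owned by Chen: 13.
The claim requires 1 < 13, which holds.

True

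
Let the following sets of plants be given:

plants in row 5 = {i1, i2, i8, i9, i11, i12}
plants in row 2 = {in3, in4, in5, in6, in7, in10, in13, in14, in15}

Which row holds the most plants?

row 2

Counts by row: row 2→9, row 5→6.
The maximum is 9, held uniquely by row 2.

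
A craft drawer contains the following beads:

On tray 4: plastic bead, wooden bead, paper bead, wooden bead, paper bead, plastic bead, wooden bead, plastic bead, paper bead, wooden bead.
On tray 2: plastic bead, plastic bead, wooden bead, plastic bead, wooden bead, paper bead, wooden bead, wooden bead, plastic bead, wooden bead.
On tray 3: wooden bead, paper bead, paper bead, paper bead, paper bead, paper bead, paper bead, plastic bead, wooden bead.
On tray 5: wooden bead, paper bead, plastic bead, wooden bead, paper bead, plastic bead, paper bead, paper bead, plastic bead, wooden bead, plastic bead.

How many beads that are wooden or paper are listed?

paper: 14; wooden: 14; together 14 + 14 = 28.

28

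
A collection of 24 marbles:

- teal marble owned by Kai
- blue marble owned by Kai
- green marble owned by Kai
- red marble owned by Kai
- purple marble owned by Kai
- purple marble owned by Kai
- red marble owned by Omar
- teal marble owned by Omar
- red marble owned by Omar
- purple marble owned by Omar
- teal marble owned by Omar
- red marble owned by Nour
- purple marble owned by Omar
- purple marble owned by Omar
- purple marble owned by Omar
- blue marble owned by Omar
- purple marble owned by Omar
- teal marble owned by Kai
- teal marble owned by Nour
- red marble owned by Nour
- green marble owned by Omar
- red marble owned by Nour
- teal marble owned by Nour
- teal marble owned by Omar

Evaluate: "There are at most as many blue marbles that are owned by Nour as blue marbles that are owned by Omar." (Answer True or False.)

blue marbles owned by Nour: 0.
blue marbles owned by Omar: 1.
The claim requires 0 ≤ 1, which holds.

True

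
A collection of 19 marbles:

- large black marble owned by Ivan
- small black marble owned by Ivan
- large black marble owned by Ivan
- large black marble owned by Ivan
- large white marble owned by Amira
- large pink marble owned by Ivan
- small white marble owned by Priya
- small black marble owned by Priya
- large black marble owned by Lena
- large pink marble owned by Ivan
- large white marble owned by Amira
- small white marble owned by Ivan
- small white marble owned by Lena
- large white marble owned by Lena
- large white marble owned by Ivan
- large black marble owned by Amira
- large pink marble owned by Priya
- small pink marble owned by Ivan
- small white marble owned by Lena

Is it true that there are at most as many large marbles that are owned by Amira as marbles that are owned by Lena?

True

Count of large marbles owned by Amira: 3.
Count of marbles owned by Lena: 4.
The claim requires 3 ≤ 4, which holds.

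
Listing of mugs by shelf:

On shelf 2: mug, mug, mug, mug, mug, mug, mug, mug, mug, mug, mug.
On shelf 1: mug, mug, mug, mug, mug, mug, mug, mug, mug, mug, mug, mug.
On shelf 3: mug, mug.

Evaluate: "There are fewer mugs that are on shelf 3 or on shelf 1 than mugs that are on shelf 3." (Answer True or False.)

|mugs on shelf 3 or on shelf 1| = 14.
|mugs on shelf 3| = 2.
The claim requires 14 < 2, which does not hold.

False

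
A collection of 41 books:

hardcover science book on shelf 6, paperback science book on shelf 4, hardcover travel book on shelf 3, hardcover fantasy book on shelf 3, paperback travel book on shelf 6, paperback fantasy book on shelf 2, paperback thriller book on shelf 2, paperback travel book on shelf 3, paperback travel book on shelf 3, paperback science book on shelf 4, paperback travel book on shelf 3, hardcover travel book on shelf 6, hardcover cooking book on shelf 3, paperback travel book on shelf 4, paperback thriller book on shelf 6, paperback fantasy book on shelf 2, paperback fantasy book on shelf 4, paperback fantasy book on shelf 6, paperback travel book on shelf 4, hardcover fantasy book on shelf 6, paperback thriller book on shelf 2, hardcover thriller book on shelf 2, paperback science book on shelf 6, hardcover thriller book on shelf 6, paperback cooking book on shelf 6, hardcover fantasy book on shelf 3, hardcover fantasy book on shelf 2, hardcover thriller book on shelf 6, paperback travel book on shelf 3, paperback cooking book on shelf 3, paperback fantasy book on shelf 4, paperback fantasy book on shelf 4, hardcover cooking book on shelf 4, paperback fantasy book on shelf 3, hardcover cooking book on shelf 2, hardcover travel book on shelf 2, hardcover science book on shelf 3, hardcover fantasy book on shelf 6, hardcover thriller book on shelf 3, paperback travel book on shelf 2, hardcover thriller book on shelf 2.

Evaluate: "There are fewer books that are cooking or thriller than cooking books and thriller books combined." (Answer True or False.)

False

|books that are cooking or thriller| = 13.
cooking books: 5; thriller books: 8; combined: 5 + 8 = 13.
The claim requires 13 < 13, which does not hold.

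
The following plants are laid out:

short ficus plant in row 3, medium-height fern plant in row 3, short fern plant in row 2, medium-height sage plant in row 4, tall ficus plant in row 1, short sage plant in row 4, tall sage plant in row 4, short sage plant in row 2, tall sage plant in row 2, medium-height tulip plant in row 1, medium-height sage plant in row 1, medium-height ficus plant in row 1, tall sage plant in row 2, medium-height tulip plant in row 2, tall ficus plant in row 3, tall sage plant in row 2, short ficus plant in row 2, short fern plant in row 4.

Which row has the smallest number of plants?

row 3

Counts by row: row 2→7, row 4→4, row 1→4, row 3→3.
The minimum is 3, held uniquely by row 3.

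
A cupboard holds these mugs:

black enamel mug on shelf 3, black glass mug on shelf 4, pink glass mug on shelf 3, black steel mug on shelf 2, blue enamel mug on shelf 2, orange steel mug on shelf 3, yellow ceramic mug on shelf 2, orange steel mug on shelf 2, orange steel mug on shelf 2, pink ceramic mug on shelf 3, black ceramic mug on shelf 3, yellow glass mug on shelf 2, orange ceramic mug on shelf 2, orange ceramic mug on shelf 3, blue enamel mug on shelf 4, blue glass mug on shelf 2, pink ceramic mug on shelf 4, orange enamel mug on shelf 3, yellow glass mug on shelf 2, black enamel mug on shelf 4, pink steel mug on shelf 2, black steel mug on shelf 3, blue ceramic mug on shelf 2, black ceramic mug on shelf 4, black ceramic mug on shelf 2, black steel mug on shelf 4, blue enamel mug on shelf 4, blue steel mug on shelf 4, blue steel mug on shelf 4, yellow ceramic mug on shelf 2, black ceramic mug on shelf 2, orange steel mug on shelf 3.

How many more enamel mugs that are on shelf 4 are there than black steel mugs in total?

enamel mugs on shelf 4: 3.
black steel mugs: 3.
3 − 3 = 0.

0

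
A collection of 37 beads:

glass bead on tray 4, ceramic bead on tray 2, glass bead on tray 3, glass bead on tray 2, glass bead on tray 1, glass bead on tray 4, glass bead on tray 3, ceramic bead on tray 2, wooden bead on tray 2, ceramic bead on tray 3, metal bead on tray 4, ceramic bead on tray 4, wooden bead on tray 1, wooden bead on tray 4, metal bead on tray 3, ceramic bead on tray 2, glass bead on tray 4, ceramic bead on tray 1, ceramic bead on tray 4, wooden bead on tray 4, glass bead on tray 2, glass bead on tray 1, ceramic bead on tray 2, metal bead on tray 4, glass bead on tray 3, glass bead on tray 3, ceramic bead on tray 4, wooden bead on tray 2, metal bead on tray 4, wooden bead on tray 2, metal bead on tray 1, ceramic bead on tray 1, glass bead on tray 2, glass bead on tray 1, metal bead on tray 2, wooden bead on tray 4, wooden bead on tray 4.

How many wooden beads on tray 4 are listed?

4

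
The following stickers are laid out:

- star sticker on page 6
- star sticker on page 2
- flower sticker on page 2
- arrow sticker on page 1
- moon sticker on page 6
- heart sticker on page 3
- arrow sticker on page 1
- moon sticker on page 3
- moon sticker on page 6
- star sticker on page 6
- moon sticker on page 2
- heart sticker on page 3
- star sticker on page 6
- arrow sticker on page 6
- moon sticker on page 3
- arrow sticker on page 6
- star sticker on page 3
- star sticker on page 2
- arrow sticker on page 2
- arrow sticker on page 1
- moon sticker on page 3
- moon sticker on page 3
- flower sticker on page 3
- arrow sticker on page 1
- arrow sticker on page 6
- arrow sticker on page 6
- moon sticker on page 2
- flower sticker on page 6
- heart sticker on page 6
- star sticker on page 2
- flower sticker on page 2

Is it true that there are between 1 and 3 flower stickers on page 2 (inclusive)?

True

flower stickers on page 2: 2.
The claim requires 1 ≤ 2 ≤ 3, which holds.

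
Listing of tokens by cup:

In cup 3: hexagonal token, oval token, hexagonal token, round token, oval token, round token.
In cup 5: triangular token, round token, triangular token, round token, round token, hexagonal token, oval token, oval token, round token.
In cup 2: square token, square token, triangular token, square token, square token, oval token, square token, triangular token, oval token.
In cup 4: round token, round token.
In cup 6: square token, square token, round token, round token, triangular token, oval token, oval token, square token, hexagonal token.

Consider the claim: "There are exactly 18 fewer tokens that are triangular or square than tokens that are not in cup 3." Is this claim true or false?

False

tokens that are triangular or square: 13.
tokens that are not in cup 3: 29.
The claim requires 29 − 13 (= 16) to equal 18, which does not hold.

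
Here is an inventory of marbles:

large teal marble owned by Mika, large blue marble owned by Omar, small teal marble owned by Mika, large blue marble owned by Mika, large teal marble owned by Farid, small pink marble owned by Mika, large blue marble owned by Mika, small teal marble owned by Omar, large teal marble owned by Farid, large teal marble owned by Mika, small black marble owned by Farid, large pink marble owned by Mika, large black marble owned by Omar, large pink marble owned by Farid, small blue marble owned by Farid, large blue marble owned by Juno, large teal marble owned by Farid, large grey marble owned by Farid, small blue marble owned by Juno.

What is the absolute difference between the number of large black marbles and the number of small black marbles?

large black marbles: 1. small black marbles: 1.
|1 − 1| = 1 − 1 = 0.

0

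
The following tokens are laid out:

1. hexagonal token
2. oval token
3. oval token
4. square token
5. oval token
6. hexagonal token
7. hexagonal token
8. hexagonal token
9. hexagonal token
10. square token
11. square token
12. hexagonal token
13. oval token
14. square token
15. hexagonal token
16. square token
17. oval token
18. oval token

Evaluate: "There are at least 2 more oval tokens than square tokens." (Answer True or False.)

oval tokens: 6.
square tokens: 5.
The claim requires 6 − 5 = 1 ≥ 2, which does not hold.

False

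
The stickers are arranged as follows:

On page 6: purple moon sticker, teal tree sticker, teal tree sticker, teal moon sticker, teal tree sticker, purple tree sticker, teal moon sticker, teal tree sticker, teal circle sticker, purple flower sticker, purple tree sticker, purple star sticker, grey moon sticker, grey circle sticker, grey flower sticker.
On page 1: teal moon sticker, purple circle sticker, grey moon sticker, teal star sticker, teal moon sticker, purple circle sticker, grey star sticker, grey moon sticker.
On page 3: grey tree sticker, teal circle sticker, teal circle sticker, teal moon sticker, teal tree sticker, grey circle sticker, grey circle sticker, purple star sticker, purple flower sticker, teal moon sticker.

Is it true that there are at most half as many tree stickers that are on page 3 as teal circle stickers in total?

False

tree stickers on page 3: 2.
teal circle stickers: 3.
The claim requires 2 × 2 = 4 ≤ 3, which does not hold.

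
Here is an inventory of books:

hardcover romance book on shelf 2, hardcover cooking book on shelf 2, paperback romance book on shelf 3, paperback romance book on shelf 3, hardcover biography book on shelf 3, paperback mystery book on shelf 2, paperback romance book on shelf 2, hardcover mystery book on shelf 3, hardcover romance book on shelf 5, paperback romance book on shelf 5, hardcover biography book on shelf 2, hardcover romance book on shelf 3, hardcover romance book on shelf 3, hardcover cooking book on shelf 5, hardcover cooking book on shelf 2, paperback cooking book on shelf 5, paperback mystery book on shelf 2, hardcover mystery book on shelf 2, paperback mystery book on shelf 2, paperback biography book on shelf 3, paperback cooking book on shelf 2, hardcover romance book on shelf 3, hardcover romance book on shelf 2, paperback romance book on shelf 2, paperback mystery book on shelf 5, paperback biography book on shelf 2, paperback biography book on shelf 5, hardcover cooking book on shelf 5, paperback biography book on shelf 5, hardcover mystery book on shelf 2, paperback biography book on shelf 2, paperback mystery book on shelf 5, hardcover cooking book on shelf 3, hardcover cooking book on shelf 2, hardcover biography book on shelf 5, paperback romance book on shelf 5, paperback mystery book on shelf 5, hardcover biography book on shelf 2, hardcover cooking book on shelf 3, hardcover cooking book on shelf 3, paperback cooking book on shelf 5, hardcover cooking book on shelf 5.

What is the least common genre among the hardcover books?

Counts by genre (restricted to hardcover books): cooking 9, romance 6, biography 4, mystery 3.
The minimum is 3, held uniquely by mystery.

mystery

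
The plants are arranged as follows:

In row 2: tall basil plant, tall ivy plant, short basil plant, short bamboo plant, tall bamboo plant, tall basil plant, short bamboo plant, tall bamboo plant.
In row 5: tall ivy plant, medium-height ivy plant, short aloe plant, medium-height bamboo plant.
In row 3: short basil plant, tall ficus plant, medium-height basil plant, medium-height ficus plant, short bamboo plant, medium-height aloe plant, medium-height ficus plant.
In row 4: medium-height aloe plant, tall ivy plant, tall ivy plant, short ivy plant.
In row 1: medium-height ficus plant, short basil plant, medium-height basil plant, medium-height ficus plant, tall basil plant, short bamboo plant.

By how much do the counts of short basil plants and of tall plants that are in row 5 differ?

short basil plants: 3. tall plants in row 5: 1.
|3 − 1| = 3 − 1 = 2.

2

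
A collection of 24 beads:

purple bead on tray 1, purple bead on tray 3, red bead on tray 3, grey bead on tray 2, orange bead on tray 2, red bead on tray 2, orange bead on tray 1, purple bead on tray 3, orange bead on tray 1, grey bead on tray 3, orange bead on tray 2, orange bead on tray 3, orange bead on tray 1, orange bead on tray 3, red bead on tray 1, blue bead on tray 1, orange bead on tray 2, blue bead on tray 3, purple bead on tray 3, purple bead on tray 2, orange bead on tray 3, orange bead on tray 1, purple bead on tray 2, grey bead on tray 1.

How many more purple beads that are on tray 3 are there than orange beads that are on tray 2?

0

purple beads on tray 3: 3.
orange beads on tray 2: 3.
3 − 3 = 0.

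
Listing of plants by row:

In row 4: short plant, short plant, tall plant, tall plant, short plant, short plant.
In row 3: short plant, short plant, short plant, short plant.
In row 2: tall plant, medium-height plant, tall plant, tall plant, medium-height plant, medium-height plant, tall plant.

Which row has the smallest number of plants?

Counts by row: row 2→7, row 4→6, row 3→4.
The minimum is 4, held uniquely by row 3.

row 3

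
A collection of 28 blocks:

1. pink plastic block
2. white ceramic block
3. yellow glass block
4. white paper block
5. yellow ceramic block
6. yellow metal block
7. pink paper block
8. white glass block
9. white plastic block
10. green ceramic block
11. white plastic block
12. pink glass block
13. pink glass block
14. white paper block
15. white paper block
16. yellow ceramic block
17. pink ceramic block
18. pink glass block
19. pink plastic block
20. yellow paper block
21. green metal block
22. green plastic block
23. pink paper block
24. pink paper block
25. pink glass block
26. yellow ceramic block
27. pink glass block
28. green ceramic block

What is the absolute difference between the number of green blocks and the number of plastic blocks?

green blocks: 4. plastic blocks: 5.
|4 − 5| = 5 − 4 = 1.

1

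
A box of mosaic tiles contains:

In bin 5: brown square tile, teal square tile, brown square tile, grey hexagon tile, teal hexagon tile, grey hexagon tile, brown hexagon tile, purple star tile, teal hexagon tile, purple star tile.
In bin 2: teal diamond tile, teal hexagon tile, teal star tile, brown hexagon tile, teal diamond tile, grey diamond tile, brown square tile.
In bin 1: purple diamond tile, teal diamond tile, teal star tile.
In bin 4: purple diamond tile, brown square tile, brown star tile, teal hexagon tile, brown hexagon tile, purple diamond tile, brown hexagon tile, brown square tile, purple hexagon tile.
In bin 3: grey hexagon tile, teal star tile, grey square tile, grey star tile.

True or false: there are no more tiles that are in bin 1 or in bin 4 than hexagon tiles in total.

|tiles in bin 1 or in bin 4| = 12.
|hexagon tiles| = 12.
The claim requires 12 ≤ 12, which holds.

True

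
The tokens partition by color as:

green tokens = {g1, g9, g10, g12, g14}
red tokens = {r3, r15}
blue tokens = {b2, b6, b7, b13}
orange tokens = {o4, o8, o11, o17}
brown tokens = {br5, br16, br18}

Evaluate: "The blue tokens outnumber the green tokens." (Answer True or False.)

|blue tokens| = 4.
|green tokens| = 5.
The claim requires 4 > 5, which does not hold.

False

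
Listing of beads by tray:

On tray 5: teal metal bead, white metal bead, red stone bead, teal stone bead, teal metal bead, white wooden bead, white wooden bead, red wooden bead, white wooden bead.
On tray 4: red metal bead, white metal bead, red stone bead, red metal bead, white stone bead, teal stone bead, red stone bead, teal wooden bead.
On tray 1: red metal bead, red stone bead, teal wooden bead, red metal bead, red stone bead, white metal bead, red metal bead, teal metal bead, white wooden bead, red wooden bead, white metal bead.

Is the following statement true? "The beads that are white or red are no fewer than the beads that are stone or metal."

True

|beads that are white or red| = 21.
|beads that are stone or metal| = 20.
The claim requires 21 ≥ 20, which holds.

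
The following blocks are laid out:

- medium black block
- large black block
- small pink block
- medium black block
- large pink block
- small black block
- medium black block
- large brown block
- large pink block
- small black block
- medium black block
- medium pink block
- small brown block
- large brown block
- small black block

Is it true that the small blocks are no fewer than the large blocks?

True

small blocks: 5.
large blocks: 5.
The claim requires 5 ≥ 5, which holds.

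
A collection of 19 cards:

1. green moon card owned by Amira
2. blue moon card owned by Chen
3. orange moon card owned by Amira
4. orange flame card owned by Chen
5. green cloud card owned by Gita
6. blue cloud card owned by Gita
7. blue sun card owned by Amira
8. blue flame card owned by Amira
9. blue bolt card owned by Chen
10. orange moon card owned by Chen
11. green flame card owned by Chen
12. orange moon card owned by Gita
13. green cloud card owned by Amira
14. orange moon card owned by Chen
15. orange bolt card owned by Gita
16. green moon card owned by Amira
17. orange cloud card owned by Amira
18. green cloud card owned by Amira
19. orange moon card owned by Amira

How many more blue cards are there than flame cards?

blue cards: 5.
flame cards: 3.
5 − 3 = 2.

2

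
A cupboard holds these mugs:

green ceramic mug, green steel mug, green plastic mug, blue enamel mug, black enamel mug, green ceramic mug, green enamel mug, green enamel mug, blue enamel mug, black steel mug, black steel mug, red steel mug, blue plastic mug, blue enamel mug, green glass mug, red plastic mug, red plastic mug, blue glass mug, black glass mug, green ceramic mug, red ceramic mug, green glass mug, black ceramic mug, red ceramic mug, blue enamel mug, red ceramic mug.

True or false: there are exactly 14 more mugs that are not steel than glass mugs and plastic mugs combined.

mugs that are not steel: 22.
glass mugs: 4; plastic mugs: 4; combined: 4 + 4 = 8.
The claim requires 22 − 8 (= 14) to equal 14, which holds.

True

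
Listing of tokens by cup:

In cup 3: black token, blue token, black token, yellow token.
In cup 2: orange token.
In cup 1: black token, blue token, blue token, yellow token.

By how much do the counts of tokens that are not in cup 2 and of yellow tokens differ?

6

tokens that are not in cup 2: 8. yellow tokens: 2.
|8 − 2| = 8 − 2 = 6.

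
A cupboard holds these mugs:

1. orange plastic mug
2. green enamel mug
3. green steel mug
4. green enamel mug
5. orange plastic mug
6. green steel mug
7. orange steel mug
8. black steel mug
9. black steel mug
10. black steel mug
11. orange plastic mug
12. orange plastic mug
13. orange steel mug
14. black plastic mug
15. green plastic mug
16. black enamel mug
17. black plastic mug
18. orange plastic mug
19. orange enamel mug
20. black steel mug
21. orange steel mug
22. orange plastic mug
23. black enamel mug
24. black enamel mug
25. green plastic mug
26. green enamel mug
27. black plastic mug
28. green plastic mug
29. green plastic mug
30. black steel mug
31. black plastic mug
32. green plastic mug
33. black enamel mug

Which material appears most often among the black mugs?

Counts by material (restricted to black mugs): steel 5, enamel 4, plastic 4.
The maximum is 5, held uniquely by steel.

steel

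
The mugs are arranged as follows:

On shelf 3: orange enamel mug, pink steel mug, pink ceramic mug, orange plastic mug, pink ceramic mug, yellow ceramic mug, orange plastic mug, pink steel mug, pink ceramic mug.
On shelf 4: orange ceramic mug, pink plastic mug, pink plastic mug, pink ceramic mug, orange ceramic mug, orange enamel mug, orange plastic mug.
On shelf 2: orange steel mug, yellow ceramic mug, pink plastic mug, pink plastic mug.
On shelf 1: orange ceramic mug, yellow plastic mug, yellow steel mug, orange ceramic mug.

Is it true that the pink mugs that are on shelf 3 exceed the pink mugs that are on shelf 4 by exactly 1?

False

|pink mugs on shelf 3| = 5.
|pink mugs on shelf 4| = 3.
The claim requires 5 − 3 (= 2) to equal 1, which does not hold.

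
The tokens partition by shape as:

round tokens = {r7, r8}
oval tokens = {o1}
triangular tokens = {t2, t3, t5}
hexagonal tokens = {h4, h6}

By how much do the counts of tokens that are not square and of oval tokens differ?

tokens that are not square: 8. oval tokens: 1.
|8 − 1| = 8 − 1 = 7.

7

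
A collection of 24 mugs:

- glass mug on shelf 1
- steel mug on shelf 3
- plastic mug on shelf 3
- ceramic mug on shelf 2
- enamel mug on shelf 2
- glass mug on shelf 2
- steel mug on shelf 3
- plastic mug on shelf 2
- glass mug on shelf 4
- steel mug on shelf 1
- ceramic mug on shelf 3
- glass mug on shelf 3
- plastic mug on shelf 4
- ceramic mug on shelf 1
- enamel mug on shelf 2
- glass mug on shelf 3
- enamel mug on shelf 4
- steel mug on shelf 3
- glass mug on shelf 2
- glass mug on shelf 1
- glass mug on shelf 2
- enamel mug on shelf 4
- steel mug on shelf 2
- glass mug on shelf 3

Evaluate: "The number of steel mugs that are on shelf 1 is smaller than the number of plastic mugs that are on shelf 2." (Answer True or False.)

|steel mugs on shelf 1| = 1.
|plastic mugs on shelf 2| = 1.
The claim requires 1 < 1, which does not hold.

False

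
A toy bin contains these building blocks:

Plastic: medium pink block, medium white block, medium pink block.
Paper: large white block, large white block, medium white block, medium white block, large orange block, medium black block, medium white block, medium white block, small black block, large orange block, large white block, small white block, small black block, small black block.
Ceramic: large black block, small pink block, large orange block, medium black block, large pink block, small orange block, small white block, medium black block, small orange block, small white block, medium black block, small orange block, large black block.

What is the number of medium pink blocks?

2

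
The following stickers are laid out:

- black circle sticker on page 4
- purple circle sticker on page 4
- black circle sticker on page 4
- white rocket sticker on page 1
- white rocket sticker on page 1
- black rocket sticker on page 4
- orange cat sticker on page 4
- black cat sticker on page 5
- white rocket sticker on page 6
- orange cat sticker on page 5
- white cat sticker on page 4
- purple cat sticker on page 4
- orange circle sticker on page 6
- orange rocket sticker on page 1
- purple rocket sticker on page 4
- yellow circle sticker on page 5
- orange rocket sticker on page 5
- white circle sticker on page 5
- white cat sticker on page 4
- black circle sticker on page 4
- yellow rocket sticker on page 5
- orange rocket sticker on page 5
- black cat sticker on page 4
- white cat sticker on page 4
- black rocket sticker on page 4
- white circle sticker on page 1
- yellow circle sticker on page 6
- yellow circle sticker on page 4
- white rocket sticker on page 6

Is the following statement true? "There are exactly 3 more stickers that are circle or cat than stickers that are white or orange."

True

|stickers that are circle or cat| = 18.
|stickers that are white or orange| = 15.
The claim requires 18 − 15 (= 3) to equal 3, which holds.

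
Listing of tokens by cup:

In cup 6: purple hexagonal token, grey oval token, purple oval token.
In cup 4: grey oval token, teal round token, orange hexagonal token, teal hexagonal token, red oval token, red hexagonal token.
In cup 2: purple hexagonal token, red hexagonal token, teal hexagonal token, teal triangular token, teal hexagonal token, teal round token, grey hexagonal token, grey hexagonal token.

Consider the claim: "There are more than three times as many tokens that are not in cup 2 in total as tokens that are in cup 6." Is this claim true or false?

There are 9 tokens that are not in cup 2.
There are 3 tokens in cup 6.
The claim requires 9 > 3 × 3 = 9, which does not hold.

False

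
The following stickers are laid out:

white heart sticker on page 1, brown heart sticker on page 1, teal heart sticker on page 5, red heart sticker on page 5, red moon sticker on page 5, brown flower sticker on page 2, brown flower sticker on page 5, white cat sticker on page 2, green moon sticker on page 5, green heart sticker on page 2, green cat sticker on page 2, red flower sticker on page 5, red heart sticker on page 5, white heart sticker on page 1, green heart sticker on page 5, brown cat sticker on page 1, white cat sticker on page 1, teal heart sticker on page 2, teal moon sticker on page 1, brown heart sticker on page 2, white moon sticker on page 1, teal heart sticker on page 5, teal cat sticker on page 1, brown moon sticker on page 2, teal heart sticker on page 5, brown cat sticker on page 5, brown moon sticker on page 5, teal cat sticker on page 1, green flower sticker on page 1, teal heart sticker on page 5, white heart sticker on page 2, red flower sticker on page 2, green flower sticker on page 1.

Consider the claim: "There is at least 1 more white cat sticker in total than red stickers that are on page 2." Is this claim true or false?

True

|white cat stickers| = 2.
|red stickers on page 2| = 1.
The claim requires 2 − 1 = 1 ≥ 1, which holds.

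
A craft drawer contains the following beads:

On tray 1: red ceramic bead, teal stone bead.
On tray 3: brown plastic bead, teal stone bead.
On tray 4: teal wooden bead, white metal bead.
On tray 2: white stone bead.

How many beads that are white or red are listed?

3

red: 1; white: 2; together 1 + 2 = 3.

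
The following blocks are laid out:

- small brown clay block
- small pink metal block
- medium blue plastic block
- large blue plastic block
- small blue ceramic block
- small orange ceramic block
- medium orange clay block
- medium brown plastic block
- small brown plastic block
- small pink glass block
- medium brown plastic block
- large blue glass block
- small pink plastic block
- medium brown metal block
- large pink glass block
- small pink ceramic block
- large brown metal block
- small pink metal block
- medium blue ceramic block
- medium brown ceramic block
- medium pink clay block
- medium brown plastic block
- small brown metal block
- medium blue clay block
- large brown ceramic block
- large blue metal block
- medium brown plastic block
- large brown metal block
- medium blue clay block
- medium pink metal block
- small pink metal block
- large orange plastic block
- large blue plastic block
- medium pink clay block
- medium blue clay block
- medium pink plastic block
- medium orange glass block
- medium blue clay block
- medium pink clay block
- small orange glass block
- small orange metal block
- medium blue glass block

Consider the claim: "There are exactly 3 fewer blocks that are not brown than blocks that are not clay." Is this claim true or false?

True

blocks that are not brown: 30.
blocks that are not clay: 33.
The claim requires 33 − 30 (= 3) to equal 3, which holds.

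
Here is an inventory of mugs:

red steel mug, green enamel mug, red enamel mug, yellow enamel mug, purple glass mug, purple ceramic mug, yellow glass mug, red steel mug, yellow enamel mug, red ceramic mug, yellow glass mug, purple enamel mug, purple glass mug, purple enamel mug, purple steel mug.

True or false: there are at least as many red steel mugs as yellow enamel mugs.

True

|red steel mugs| = 2.
|yellow enamel mugs| = 2.
The claim requires 2 ≥ 2, which holds.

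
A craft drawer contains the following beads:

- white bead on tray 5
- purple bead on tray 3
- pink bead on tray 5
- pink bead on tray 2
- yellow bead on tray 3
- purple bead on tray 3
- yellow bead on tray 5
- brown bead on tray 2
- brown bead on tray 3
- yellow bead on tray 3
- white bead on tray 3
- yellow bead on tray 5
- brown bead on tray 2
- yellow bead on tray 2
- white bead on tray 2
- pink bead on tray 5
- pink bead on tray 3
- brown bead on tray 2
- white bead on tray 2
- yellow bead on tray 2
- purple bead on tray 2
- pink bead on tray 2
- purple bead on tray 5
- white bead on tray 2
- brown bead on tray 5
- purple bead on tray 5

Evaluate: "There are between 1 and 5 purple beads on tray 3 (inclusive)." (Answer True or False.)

|purple beads on tray 3| = 2.
The claim requires 1 ≤ 2 ≤ 5, which holds.

True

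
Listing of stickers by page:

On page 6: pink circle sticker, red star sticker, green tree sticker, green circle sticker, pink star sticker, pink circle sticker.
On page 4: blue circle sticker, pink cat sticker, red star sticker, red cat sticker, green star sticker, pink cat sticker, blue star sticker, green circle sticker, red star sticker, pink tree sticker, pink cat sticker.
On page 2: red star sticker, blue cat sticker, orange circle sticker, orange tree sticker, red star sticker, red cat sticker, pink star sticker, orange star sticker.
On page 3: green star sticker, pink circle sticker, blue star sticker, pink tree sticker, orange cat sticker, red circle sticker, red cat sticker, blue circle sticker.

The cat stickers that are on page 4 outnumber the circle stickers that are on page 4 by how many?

2

cat stickers on page 4: 4.
circle stickers on page 4: 2.
4 − 2 = 2.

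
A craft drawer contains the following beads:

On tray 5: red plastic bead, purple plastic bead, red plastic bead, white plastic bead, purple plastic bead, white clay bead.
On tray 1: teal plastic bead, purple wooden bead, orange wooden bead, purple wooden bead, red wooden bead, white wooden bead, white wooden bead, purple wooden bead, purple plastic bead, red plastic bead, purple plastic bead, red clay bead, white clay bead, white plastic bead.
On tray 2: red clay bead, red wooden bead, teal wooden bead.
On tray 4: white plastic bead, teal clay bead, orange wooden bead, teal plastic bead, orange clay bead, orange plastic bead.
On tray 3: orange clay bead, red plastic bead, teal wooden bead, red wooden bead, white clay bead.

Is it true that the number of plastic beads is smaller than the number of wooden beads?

False

There are 14 plastic beads.
There are 12 wooden beads.
The claim requires 14 < 12, which does not hold.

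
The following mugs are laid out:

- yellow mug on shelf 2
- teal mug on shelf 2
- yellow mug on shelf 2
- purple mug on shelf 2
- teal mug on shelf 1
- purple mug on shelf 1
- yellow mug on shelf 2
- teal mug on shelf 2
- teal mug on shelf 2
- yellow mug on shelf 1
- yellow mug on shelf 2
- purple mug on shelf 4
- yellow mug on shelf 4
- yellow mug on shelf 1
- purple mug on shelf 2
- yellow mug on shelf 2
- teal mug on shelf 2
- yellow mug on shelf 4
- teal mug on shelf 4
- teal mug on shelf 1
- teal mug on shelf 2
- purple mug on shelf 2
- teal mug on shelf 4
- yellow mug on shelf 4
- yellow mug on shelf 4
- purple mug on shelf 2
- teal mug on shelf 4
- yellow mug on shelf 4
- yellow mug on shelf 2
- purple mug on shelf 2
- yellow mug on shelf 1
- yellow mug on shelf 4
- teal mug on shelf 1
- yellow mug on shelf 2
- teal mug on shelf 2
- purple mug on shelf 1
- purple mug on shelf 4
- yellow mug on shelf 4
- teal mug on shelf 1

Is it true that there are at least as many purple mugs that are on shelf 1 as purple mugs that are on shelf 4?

There are 2 purple mugs on shelf 1.
There are 2 purple mugs on shelf 4.
The claim requires 2 ≥ 2, which holds.

True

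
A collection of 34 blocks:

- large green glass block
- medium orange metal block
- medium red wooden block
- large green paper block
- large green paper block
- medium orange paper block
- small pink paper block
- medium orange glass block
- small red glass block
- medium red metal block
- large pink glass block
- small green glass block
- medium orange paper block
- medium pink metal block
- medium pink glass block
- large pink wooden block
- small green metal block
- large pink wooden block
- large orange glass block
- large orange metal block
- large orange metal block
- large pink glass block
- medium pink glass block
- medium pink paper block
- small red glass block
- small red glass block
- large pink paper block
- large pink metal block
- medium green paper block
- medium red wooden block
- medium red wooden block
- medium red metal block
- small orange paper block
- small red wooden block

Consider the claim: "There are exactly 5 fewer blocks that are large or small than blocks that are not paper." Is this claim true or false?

There are 20 blocks that are large or small.
There are 25 blocks that are not paper.
The claim requires 25 − 20 (= 5) to equal 5, which holds.

True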